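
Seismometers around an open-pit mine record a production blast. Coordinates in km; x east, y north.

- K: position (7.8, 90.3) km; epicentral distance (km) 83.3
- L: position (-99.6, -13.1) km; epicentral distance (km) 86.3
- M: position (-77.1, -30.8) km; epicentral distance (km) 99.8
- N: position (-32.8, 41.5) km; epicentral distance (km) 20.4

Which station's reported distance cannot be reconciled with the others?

N

Solve using three stations at a time. Using K, L, M (subtract circle equations pairwise → linear system) gives (x, y) ≈ (-72.7, 68.9).
Distances from that point to each station vs reported:
  K: calculated 83.3 vs reported 83.3 → residual 0.0 km
  L: calculated 86.3 vs reported 86.3 → residual 0.0 km
  M: calculated 99.8 vs reported 99.8 → residual 0.0 km
  N: calculated 48.4 vs reported 20.4 → residual 28.0 km
K, L, M are mutually consistent (residuals ≈ 0); N is off by 28.0 km.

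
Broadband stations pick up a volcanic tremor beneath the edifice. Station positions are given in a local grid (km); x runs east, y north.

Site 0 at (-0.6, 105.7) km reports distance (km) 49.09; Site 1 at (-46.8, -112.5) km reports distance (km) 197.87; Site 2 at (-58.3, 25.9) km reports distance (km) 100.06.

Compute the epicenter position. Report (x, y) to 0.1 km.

(32.0, 69.0)

Circle about each station: (x + 0.6)² + (y − 105.7)² = 49.09²; (x + 46.8)² + (y + 112.5)² = 197.87²; (x + 58.3)² + (y − 25.9)² = 100.06².
Subtracting pairs of circle equations eliminates x²+y² and gives linear equations (the radical axes):
-92.4 x − 436.4 y = -33069.07
-115.4 x − 159.6 y = -14705.33
Solving the 2×2 system: x ≈ 32.0, y ≈ 69.0 km.
Check against Site 0 (with the unrounded x, y): √((x + 0.6)²+(y − 105.7)²) = 49.09 ≈ 49.09 km. ✓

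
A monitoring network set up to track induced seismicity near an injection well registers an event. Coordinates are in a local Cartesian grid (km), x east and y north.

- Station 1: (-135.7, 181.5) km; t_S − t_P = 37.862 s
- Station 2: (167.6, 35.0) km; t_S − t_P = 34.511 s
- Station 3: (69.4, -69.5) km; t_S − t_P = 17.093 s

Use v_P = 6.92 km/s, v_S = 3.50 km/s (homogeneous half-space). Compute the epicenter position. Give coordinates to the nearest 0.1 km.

-51.6 km east, -73.1 km north

Distance from S−P lag: d = Δt · v_P v_S / (v_P − v_S) = Δt · (6.92·3.50)/(6.92−3.50) ≈ 7.0819·Δt.
So d_Station 1 = 268.13, d_Station 2 = 244.40, d_Station 3 = 121.05 km.
Circle about each station: (x + 135.7)² + (y − 181.5)² = 268.13²; (x − 167.6)² + (y − 35.0)² = 244.40²; (x − 69.4)² + (y + 69.5)² = 121.05².
Subtracting the Station 1 equation from the Station 2 and Station 3 equations removes the quadratic terms:
606.6 x − 293.0 y = -9879.64
410.2 x − 502.0 y = 15530.46
Solving the 2×2 system: x ≈ -51.6, y ≈ -73.1 km.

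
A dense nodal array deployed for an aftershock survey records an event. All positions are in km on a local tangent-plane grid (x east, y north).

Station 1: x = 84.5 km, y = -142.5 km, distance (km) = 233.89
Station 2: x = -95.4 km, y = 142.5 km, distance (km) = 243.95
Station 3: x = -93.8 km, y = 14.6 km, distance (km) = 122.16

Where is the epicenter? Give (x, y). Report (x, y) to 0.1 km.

x ≈ -144.8 km, y ≈ -96.4 km

Circle about each station: (x − 84.5)² + (y + 142.5)² = 233.89²; (x + 95.4)² + (y − 142.5)² = 243.95²; (x + 93.8)² + (y − 14.6)² = 122.16².
Subtracting the Station 1 equation from the Station 2 and Station 3 equations removes the quadratic terms:
-359.8 x + 570.0 y = -2846.16
-356.6 x + 314.2 y = 21346.57
Solving the 2×2 system: x ≈ -144.8, y ≈ -96.4 km.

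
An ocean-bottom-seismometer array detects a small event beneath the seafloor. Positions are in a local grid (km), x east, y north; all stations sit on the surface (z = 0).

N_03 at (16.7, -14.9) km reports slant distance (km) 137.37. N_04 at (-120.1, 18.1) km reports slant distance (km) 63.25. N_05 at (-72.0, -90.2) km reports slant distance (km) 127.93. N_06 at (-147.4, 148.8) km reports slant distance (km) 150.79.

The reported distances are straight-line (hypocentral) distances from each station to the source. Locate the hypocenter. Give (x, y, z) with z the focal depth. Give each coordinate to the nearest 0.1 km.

Each station gives a sphere (x−x_i)² + (y−y_i)² + z² = d_i² (stations at z=0).
Subtracting the N_03 sphere from N_04 and N_05: z² cancels, leaving linear equations in x and y:
-273.6 x + 66.0 y = 29120.67
-177.4 x − 150.6 y = 15323.57
Solving: x ≈ -101.997, y ≈ 18.398 km (keep extra digits for the depth step; rounded: -102.0, 18.4).
Then from the N_03 sphere: z² = 137.37² − (x − 16.7)² − (y + 14.9)² with x = -101.997, y = 18.398, so z ≈ 60.603 ≈ 60.6 km.
Check against N_06 (with the unrounded solution): distance 150.79 ≈ 150.79 km. ✓

x ≈ -102.0 km, y ≈ 18.4 km, depth ≈ 60.6 km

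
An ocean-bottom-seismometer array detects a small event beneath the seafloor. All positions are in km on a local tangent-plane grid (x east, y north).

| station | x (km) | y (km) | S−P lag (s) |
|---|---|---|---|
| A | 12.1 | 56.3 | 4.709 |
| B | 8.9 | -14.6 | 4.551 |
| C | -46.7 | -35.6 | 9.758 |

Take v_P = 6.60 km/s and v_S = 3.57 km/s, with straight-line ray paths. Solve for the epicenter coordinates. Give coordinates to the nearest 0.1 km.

4.4 km east, 20.5 km north

Distance from S−P lag: d = Δt · v_P v_S / (v_P − v_S) = Δt · (6.60·3.57)/(6.60−3.57) ≈ 7.7762·Δt.
So d_A = 36.62, d_B = 35.39, d_C = 75.88 km.
Circle about each station: (x − 12.1)² + (y − 56.3)² = 36.62²; (x − 8.9)² + (y + 14.6)² = 35.39²; (x + 46.7)² + (y + 35.6)² = 75.88².
Subtracting the A equation from the B and C equations removes the quadratic terms:
-6.4 x − 141.8 y = -2935.16
-117.6 x − 183.8 y = -4284.60
Solving the 2×2 system: x ≈ 4.4, y ≈ 20.5 km.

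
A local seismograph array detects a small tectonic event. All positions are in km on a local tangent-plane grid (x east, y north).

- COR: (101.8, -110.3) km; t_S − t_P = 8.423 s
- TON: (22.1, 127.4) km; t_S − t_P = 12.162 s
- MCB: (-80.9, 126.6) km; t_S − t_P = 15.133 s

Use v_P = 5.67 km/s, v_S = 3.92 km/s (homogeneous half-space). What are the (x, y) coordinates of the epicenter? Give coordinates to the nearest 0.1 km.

Distance from S−P lag: d = Δt · v_P v_S / (v_P − v_S) = Δt · (5.67·3.92)/(5.67−3.92) ≈ 12.7008·Δt.
So d_COR = 106.98, d_TON = 154.47, d_MCB = 192.20 km.
Circle about each station: (x − 101.8)² + (y + 110.3)² = 106.98²; (x − 22.1)² + (y − 127.4)² = 154.47²; (x + 80.9)² + (y − 126.6)² = 192.20².
Subtracting the COR equation from the TON and MCB equations removes the quadratic terms:
-159.4 x + 475.4 y = -18226.42
-365.4 x + 473.8 y = -25453.08
Solving the 2×2 system: x ≈ 35.3, y ≈ -26.5 km.

(35.3, -26.5)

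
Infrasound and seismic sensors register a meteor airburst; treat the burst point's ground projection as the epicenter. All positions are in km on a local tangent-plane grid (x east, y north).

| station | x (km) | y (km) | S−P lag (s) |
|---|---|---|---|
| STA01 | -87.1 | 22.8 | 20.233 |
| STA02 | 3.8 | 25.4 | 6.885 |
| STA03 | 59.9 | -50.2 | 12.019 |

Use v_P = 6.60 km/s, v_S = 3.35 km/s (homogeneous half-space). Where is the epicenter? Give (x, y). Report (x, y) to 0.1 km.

50.3 km east, 31.0 km north

Distance from S−P lag: d = Δt · v_P v_S / (v_P − v_S) = Δt · (6.60·3.35)/(6.60−3.35) ≈ 6.8031·Δt.
So d_STA01 = 137.65, d_STA02 = 46.84, d_STA03 = 81.77 km.
Circle about each station: (x + 87.1)² + (y − 22.8)² = 137.65²; (x − 3.8)² + (y − 25.4)² = 46.84²; (x − 59.9)² + (y + 50.2)² = 81.77².
Subtracting pairs of circle equations eliminates x²+y² and gives linear equations (the radical axes):
181.8 x + 5.2 y = 9306.89
294.0 x − 146.0 y = 10262.99
Solving the 2×2 system: x ≈ 50.3, y ≈ 31.0 km.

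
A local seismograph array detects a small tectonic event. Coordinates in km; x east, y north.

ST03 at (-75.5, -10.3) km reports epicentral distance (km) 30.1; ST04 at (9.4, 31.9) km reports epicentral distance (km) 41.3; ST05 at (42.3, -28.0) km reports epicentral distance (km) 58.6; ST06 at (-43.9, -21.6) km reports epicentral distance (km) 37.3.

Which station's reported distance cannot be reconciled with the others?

ST03

Solve using three stations at a time. Using ST04, ST05, ST06 (subtract circle equations pairwise → linear system) gives (x, y) ≈ (-11.1, -3.9).
Distances from that point to each station vs reported:
  ST03: calculated 64.7 vs reported 30.1 → residual 34.6 km
  ST04: calculated 41.3 vs reported 41.3 → residual 0.0 km
  ST05: calculated 58.6 vs reported 58.6 → residual 0.0 km
  ST06: calculated 37.3 vs reported 37.3 → residual 0.0 km
ST04, ST05, ST06 are mutually consistent (residuals ≈ 0); ST03 is off by 34.6 km.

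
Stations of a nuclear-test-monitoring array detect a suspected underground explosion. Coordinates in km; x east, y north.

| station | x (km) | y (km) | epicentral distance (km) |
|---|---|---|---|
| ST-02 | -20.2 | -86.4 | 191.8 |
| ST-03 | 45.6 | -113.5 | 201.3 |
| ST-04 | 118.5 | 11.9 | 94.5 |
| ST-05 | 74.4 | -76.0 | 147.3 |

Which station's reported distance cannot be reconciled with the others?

Solve using three stations at a time. Using ST-02, ST-03, ST-04 (subtract circle equations pairwise → linear system) gives (x, y) ≈ (61.4, 87.2).
Distances from that point to each station vs reported:
  ST-02: calculated 191.8 vs reported 191.8 → residual 0.0 km
  ST-03: calculated 201.3 vs reported 201.3 → residual 0.0 km
  ST-04: calculated 94.5 vs reported 94.5 → residual 0.0 km
  ST-05: calculated 163.7 vs reported 147.3 → residual 16.4 km
ST-02, ST-03, ST-04 are mutually consistent (residuals ≈ 0); ST-05 is off by 16.4 km.

ST-05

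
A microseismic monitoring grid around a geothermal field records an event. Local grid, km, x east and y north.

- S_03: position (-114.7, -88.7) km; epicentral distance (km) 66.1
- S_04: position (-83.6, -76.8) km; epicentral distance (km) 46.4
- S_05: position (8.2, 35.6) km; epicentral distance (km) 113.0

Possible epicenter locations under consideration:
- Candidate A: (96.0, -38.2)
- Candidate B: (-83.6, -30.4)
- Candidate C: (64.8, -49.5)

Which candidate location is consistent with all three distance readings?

Candidate B

For each candidate, compare |candidate − station| to the reported distance:
Candidate A: residuals S_03 150.6, S_04 137.3, S_05 1.7 → max 150.6 km
Candidate B: residuals S_03 0.0, S_04 0.0, S_05 0.1 → max 0.1 km
Candidate C: residuals S_03 117.6, S_04 104.5, S_05 10.8 → max 117.6 km
Only Candidate B has all residuals ≈ 0.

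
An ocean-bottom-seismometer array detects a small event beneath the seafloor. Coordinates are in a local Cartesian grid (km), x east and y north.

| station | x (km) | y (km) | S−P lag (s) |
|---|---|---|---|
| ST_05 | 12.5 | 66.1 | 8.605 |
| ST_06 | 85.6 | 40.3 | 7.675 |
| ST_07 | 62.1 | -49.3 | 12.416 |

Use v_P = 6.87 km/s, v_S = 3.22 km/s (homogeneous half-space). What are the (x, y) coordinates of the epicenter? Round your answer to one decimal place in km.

Distance from S−P lag: d = Δt · v_P v_S / (v_P − v_S) = Δt · (6.87·3.22)/(6.87−3.22) ≈ 6.0607·Δt.
So d_ST_05 = 52.15, d_ST_06 = 46.52, d_ST_07 = 75.25 km.
Circle about each station: (x − 12.5)² + (y − 66.1)² = 52.15²; (x − 85.6)² + (y − 40.3)² = 46.52²; (x − 62.1)² + (y + 49.3)² = 75.25².
Subtracting the ST_05 equation from the ST_06 and ST_07 equations removes the quadratic terms:
146.2 x − 51.6 y = 4981.50
99.2 x − 230.8 y = -1181.50
Solving the 2×2 system: x ≈ 42.3, y ≈ 23.3 km.

(42.3, 23.3)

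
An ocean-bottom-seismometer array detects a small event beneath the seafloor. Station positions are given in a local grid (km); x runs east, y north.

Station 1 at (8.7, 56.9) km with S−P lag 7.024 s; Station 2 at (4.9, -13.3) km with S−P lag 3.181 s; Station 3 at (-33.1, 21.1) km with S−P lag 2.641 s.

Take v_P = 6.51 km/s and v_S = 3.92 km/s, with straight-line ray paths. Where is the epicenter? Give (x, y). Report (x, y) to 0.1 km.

(-24.9, -3.6)

Distance from S−P lag: d = Δt · v_P v_S / (v_P − v_S) = Δt · (6.51·3.92)/(6.51−3.92) ≈ 9.8530·Δt.
So d_Station 1 = 69.21, d_Station 2 = 31.34, d_Station 3 = 26.02 km.
Circle about each station: (x − 8.7)² + (y − 56.9)² = 69.21²; (x − 4.9)² + (y + 13.3)² = 31.34²; (x + 33.1)² + (y − 21.1)² = 26.02².
Subtracting pairs of circle equations eliminates x²+y² and gives linear equations (the radical axes):
-7.6 x − 140.4 y = 695.43
-83.6 x − 71.6 y = 2340.50
Solving the 2×2 system: x ≈ -24.9, y ≈ -3.6 km.
Check against Station 1 (with the unrounded x, y): √((x − 8.7)²+(y − 56.9)²) = 69.21 ≈ 69.21 km. ✓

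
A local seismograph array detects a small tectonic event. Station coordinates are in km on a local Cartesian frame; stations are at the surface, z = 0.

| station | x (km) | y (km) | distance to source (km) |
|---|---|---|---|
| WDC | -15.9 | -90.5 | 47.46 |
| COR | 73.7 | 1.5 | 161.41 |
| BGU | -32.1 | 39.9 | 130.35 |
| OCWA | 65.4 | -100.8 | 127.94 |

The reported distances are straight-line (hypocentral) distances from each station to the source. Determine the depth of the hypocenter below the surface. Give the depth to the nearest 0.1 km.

Each station gives a sphere (x−x_i)² + (y−y_i)² + z² = d_i² (stations at z=0).
Subtracting the WDC sphere from COR and BGU: z² cancels, leaving linear equations in x and y:
179.2 x + 184.0 y = -26809.86
-32.4 x + 260.8 y = -20559.31
Solving: x ≈ -60.897, y ≈ -86.397 km (keep extra digits for the depth step; rounded: -60.9, -86.4).
Then from the WDC sphere: z² = 47.46² − (x + 15.9)² − (y + 90.5)² with x = -60.897, y = -86.397, so z ≈ 14.522 ≈ 14.5 km.

z ≈ 14.5 km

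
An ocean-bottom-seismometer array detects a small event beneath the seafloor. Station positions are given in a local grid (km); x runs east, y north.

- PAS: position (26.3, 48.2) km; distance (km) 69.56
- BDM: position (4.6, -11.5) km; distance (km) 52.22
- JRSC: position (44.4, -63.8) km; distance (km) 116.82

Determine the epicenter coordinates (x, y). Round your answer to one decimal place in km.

Circle about each station: (x − 26.3)² + (y − 48.2)² = 69.56²; (x − 4.6)² + (y + 11.5)² = 52.22²; (x − 44.4)² + (y + 63.8)² = 116.82².
Subtracting pairs of circle equations eliminates x²+y² and gives linear equations (the radical axes):
-43.4 x − 119.4 y = -749.85
36.2 x − 224.0 y = -5781.45
Solving the 2×2 system: x ≈ -37.2, y ≈ 19.8 km.

x ≈ -37.2 km, y ≈ 19.8 km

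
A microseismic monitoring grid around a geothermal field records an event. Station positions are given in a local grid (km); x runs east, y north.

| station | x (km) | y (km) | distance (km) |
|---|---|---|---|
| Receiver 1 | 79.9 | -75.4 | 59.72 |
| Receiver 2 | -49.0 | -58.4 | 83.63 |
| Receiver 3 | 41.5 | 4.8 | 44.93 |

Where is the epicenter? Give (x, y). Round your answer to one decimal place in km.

x ≈ 32.4 km, y ≈ -39.2 km

Circle about each station: (x − 79.9)² + (y + 75.4)² = 59.72²; (x + 49.0)² + (y + 58.4)² = 83.63²; (x − 41.5)² + (y − 4.8)² = 44.93².
Subtracting pairs of circle equations eliminates x²+y² and gives linear equations (the radical axes):
-257.8 x + 34.0 y = -9685.11
-76.8 x + 160.4 y = -8776.11
Solving the 2×2 system: x ≈ 32.4, y ≈ -39.2 km.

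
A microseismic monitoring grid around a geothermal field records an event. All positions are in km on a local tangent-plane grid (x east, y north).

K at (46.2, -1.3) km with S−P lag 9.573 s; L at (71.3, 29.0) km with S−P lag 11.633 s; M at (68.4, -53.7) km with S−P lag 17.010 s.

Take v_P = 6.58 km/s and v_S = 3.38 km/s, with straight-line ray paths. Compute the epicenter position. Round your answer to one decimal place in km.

-9.3 km east, 35.4 km north

Distance from S−P lag: d = Δt · v_P v_S / (v_P − v_S) = Δt · (6.58·3.38)/(6.58−3.38) ≈ 6.9501·Δt.
So d_K = 66.53, d_L = 80.85, d_M = 118.22 km.
Circle about each station: (x − 46.2)² + (y + 1.3)² = 66.53²; (x − 71.3)² + (y − 29.0)² = 80.85²; (x − 68.4)² + (y + 53.7)² = 118.22².
Subtracting pairs of circle equations eliminates x²+y² and gives linear equations (the radical axes):
50.2 x + 60.6 y = 1678.08
44.4 x − 104.8 y = -4123.61
Solving the 2×2 system: x ≈ -9.3, y ≈ 35.4 km.
Check against K (with the unrounded x, y): √((x − 46.2)²+(y + 1.3)²) = 66.55 ≈ 66.53 km. ✓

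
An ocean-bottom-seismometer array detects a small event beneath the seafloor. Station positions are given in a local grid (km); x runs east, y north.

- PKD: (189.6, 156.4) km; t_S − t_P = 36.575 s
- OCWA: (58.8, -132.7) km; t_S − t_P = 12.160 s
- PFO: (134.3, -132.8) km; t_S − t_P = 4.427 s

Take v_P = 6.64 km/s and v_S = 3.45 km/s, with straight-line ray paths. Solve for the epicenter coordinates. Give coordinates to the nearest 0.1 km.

Distance from S−P lag: d = Δt · v_P v_S / (v_P − v_S) = Δt · (6.64·3.45)/(6.64−3.45) ≈ 7.1812·Δt.
So d_PKD = 262.65, d_OCWA = 87.32, d_PFO = 31.79 km.
Circle about each station: (x − 189.6)² + (y − 156.4)² = 262.65²; (x − 58.8)² + (y + 132.7)² = 87.32²; (x − 134.3)² + (y + 132.8)² = 31.79².
Subtracting the PKD equation from the OCWA and PFO equations removes the quadratic terms:
-261.6 x − 578.2 y = 22017.85
-110.6 x − 578.4 y = 43237.63
Solving the 2×2 system: x ≈ 140.4, y ≈ -101.6 km.

(140.4, -101.6)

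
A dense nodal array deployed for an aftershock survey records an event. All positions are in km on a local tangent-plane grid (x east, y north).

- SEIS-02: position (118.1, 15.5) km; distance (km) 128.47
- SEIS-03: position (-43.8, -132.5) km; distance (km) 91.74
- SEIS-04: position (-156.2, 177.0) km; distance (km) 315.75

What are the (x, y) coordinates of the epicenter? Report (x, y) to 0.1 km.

30.0 km east, -78.0 km north

Circle about each station: (x − 118.1)² + (y − 15.5)² = 128.47²; (x + 43.8)² + (y + 132.5)² = 91.74²; (x + 156.2)² + (y − 177.0)² = 315.75².
Subtracting pairs of circle equations eliminates x²+y² and gives linear equations (the radical axes):
-323.8 x − 296.0 y = 13375.14
-548.6 x + 323.0 y = -41653.94
Solving the 2×2 system: x ≈ 30.0, y ≈ -78.0 km.
Check against SEIS-02 (with the unrounded x, y): √((x − 118.1)²+(y − 15.5)²) = 128.47 ≈ 128.47 km. ✓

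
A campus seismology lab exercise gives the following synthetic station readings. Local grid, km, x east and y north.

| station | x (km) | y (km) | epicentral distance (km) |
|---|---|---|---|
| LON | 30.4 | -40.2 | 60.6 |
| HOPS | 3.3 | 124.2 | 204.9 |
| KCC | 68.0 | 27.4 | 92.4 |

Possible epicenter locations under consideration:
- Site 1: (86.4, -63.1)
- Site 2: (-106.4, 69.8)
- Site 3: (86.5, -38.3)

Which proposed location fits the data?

For each candidate, compare |candidate − station| to the reported distance:
Site 1: residuals LON 0.1, HOPS 0.0, KCC 0.0 → max 0.1 km
Site 2: residuals LON 114.9, HOPS 82.5, KCC 87.1 → max 114.9 km
Site 3: residuals LON 4.5, HOPS 22.3, KCC 24.1 → max 24.1 km
Only Site 1 has all residuals ≈ 0.

Site 1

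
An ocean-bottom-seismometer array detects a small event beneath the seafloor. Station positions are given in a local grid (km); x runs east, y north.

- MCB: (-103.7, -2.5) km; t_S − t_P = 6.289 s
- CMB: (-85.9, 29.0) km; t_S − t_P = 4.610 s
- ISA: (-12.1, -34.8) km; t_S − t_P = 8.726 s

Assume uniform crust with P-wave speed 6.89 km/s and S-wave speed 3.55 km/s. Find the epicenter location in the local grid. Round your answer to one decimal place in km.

(-59.0, 8.6)

Distance from S−P lag: d = Δt · v_P v_S / (v_P − v_S) = Δt · (6.89·3.55)/(6.89−3.55) ≈ 7.3232·Δt.
So d_MCB = 46.06, d_CMB = 33.76, d_ISA = 63.90 km.
Circle about each station: (x + 103.7)² + (y + 2.5)² = 46.06²; (x + 85.9)² + (y − 29.0)² = 33.76²; (x + 12.1)² + (y + 34.8)² = 63.90².
Subtracting the MCB equation from the CMB and ISA equations removes the quadratic terms:
35.6 x + 63.0 y = -1558.34
183.2 x − 64.6 y = -11364.18
Solving the 2×2 system: x ≈ -59.0, y ≈ 8.6 km.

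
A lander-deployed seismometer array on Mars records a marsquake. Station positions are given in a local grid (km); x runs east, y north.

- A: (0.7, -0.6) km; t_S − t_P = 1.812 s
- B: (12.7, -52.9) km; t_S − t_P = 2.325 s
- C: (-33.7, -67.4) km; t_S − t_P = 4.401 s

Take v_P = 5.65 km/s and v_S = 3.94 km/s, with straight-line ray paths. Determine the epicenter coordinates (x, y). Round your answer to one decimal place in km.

Distance from S−P lag: d = Δt · v_P v_S / (v_P − v_S) = Δt · (5.65·3.94)/(5.65−3.94) ≈ 13.0181·Δt.
So d_A = 23.59, d_B = 30.27, d_C = 57.29 km.
Circle about each station: (x − 0.7)² + (y + 0.6)² = 23.59²; (x − 12.7)² + (y + 52.9)² = 30.27²; (x + 33.7)² + (y + 67.4)² = 57.29².
Subtracting the A equation from the B and C equations removes the quadratic terms:
24.0 x − 104.6 y = 2599.07
-68.8 x − 133.6 y = 2951.94
Solving the 2×2 system: x ≈ 3.7, y ≈ -24.0 km.

x ≈ 3.7 km, y ≈ -24.0 km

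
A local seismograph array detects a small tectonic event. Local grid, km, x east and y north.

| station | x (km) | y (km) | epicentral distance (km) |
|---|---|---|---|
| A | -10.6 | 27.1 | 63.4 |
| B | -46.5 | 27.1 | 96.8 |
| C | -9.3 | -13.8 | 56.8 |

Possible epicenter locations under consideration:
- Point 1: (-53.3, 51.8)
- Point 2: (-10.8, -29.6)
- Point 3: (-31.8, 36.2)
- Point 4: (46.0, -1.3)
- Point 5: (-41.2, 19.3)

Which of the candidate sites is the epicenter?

Point 4

For each candidate, compare |candidate − station| to the reported distance:
Point 1: residuals A 14.1, B 71.2, C 22.2 → max 71.2 km
Point 2: residuals A 6.7, B 29.8, C 40.9 → max 40.9 km
Point 3: residuals A 40.3, B 79.5, C 2.0 → max 79.5 km
Point 4: residuals A 0.1, B 0.0, C 0.1 → max 0.1 km
Point 5: residuals A 31.8, B 87.4, C 10.8 → max 87.4 km
Only Point 4 has all residuals ≈ 0.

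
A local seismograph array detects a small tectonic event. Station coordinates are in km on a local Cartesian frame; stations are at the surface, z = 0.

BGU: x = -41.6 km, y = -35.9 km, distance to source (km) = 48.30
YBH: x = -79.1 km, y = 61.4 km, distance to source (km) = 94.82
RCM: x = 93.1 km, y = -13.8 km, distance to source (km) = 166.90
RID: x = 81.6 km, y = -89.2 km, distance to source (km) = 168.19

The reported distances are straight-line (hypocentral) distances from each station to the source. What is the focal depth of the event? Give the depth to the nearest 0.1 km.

z ≈ 38.2 km

Each station gives a sphere (x−x_i)² + (y−y_i)² + z² = d_i² (stations at z=0).
Subtracting the BGU sphere from YBH and RCM: z² cancels, leaving linear equations in x and y:
-75.0 x + 194.6 y = 349.46
269.4 x + 44.2 y = -19684.04
Solving: x ≈ -68.998, y ≈ -24.796 km (keep extra digits for the depth step; rounded: -69.0, -24.8).
Then from the BGU sphere: z² = 48.30² − (x + 41.6)² − (y + 35.9)² with x = -68.998, y = -24.796, so z ≈ 38.196 ≈ 38.2 km.
Check against RID (with the unrounded solution): distance 168.19 ≈ 168.19 km. ✓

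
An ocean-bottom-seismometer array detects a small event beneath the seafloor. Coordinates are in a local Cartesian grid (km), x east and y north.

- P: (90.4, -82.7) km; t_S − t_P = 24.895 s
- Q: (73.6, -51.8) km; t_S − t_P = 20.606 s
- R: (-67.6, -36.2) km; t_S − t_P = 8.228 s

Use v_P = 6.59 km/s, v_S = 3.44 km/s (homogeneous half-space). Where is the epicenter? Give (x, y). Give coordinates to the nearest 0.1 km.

x ≈ -55.2 km, y ≈ 21.7 km

Distance from S−P lag: d = Δt · v_P v_S / (v_P − v_S) = Δt · (6.59·3.44)/(6.59−3.44) ≈ 7.1967·Δt.
So d_P = 179.16, d_Q = 148.30, d_R = 59.21 km.
Circle about each station: (x − 90.4)² + (y + 82.7)² = 179.16²; (x − 73.6)² + (y + 51.8)² = 148.30²; (x + 67.6)² + (y + 36.2)² = 59.21².
Subtracting pairs of circle equations eliminates x²+y² and gives linear equations (the radical axes):
-33.6 x + 61.8 y = 3194.17
-316.0 x + 93.0 y = 19461.23
Solving the 2×2 system: x ≈ -55.2, y ≈ 21.7 km.
Check against P (with the unrounded x, y): √((x − 90.4)²+(y + 82.7)²) = 179.15 ≈ 179.16 km. ✓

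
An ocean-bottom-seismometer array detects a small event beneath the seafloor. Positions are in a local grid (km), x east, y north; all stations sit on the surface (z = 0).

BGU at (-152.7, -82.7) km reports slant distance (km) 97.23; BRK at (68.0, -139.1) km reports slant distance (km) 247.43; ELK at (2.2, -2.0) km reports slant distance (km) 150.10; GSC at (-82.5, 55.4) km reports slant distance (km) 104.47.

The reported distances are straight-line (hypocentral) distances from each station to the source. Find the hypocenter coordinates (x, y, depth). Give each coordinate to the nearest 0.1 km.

(-134.0, -10.6, 62.5)

Each station gives a sphere (x−x_i)² + (y−y_i)² + z² = d_i² (stations at z=0).
Subtracting the BGU sphere from BRK and ELK: z² cancels, leaving linear equations in x and y:
441.4 x − 112.8 y = -57951.70
309.8 x + 161.4 y = -43224.08
Solving: x ≈ -134.000, y ≈ -10.601 km (keep extra digits for the depth step; rounded: -134.0, -10.6).
Then from the BGU sphere: z² = 97.23² − (x + 152.7)² − (y + 82.7)² with x = -134.000, y = -10.601, so z ≈ 62.496 ≈ 62.5 km.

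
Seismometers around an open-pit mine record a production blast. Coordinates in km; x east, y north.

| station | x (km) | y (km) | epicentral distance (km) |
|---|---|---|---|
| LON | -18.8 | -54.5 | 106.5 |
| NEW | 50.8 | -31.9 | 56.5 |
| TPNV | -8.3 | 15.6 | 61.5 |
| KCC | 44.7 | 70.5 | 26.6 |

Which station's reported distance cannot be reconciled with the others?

Solve using three stations at a time. Using LON, NEW, TPNV (subtract circle equations pairwise → linear system) gives (x, y) ≈ (52.5, 24.6).
Distances from that point to each station vs reported:
  LON: calculated 106.5 vs reported 106.5 → residual 0.0 km
  NEW: calculated 56.5 vs reported 56.5 → residual 0.0 km
  TPNV: calculated 61.5 vs reported 61.5 → residual 0.0 km
  KCC: calculated 46.6 vs reported 26.6 → residual 20.0 km
LON, NEW, TPNV are mutually consistent (residuals ≈ 0); KCC is off by 20.0 km.

KCC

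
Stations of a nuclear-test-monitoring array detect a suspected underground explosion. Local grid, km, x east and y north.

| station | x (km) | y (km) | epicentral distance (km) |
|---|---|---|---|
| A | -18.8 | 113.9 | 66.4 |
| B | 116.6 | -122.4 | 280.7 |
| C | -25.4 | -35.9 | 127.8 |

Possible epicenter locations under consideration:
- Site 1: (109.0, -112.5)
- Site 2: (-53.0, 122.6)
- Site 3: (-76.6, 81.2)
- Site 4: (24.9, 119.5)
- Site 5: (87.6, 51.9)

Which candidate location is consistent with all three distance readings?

Site 3

For each candidate, compare |candidate − station| to the reported distance:
Site 1: residuals A 193.6, B 268.2, C 26.9 → max 268.2 km
Site 2: residuals A 31.1, B 17.3, C 33.1 → max 33.1 km
Site 3: residuals A 0.0, B 0.0, C 0.0 → max 0.0 km
Site 4: residuals A 22.3, B 22.0, C 35.5 → max 35.5 km
Site 5: residuals A 56.7, B 104.0, C 15.3 → max 104.0 km
Only Site 3 has all residuals ≈ 0.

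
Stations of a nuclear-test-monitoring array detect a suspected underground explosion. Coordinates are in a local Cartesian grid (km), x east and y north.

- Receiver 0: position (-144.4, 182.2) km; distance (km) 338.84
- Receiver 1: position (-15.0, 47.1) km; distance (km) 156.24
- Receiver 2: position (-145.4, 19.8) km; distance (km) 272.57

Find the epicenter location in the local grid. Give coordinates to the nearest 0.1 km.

Circle about each station: (x + 144.4)² + (y − 182.2)² = 338.84²; (x + 15.0)² + (y − 47.1)² = 156.24²; (x + 145.4)² + (y − 19.8)² = 272.57².
Subtracting pairs of circle equations eliminates x²+y² and gives linear equations (the radical axes):
258.8 x − 270.2 y = 38796.82
-2.0 x − 324.8 y = 8003.14
Solving the 2×2 system: x ≈ 123.4, y ≈ -25.4 km.
Check against Receiver 0 (with the unrounded x, y): √((x + 144.4)²+(y − 182.2)²) = 338.84 ≈ 338.84 km. ✓

123.4 km east, -25.4 km north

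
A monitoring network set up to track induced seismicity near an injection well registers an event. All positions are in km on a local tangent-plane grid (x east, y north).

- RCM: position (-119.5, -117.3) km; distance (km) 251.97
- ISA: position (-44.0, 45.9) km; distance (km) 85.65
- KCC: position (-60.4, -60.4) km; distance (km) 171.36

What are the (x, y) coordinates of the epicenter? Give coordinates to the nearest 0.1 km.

33.1 km east, 83.2 km north

Circle about each station: (x + 119.5)² + (y + 117.3)² = 251.97²; (x + 44.0)² + (y − 45.9)² = 85.65²; (x + 60.4)² + (y + 60.4)² = 171.36².
Subtracting the RCM equation from the ISA and KCC equations removes the quadratic terms:
151.0 x + 326.4 y = 32156.23
118.2 x + 113.8 y = 13381.41
Solving the 2×2 system: x ≈ 33.1, y ≈ 83.2 km.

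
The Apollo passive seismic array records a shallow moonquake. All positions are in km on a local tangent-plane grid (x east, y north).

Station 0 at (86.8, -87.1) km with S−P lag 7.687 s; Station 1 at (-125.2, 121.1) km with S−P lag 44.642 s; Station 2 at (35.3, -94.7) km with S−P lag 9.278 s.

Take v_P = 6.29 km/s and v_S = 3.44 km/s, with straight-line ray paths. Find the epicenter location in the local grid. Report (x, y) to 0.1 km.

84.2 km east, -145.4 km north

Distance from S−P lag: d = Δt · v_P v_S / (v_P − v_S) = Δt · (6.29·3.44)/(6.29−3.44) ≈ 7.5921·Δt.
So d_Station 0 = 58.36, d_Station 1 = 338.93, d_Station 2 = 70.44 km.
Circle about each station: (x − 86.8)² + (y + 87.1)² = 58.36²; (x + 125.2)² + (y − 121.1)² = 338.93²; (x − 35.3)² + (y + 94.7)² = 70.44².
Subtracting the Station 0 equation from the Station 1 and Station 2 equations removes the quadratic terms:
-424.0 x + 416.4 y = -96248.06
-103.0 x − 15.2 y = -6462.37
Solving the 2×2 system: x ≈ 84.2, y ≈ -145.4 km.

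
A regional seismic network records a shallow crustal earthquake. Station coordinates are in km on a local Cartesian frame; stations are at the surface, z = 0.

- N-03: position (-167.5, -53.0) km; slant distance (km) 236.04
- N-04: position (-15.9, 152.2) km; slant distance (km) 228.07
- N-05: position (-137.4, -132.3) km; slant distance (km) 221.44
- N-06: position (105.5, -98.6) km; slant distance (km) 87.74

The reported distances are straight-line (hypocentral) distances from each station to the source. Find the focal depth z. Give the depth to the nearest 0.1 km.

Each station gives a sphere (x−x_i)² + (y−y_i)² + z² = d_i² (stations at z=0).
Subtracting the N-03 sphere from N-04 and N-05: z² cancels, leaving linear equations in x and y:
303.2 x + 410.4 y = -3748.64
60.2 x − 158.6 y = 12196.01
Solving: x ≈ 60.592, y ≈ -53.899 km (keep extra digits for the depth step; rounded: 60.6, -53.9).
Then from the N-03 sphere: z² = 236.04² − (x + 167.5)² − (y + 53.0)² with x = 60.592, y = -53.899, so z ≈ 60.730 ≈ 60.7 km.

60.7 km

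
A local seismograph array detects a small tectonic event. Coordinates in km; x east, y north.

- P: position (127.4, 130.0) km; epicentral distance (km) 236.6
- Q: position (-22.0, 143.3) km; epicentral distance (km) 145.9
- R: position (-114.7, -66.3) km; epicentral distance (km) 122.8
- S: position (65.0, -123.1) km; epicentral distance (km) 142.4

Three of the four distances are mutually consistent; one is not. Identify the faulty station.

Solve using three stations at a time. Using Q, R, S (subtract circle equations pairwise → linear system) gives (x, y) ≈ (-10.0, -2.1).
Distances from that point to each station vs reported:
  P: calculated 190.6 vs reported 236.6 → residual 46.0 km
  Q: calculated 145.9 vs reported 145.9 → residual 0.0 km
  R: calculated 122.8 vs reported 122.8 → residual 0.0 km
  S: calculated 142.4 vs reported 142.4 → residual 0.0 km
Q, R, S are mutually consistent (residuals ≈ 0); P is off by 46.0 km.

P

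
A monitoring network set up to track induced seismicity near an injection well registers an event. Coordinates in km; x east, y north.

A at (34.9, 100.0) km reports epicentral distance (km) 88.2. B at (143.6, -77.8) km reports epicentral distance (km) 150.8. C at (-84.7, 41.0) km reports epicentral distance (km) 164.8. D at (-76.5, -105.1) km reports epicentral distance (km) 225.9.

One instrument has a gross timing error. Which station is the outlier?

A

Solve using three stations at a time. Using B, C, D (subtract circle equations pairwise → linear system) gives (x, y) ≈ (79.2, 58.6).
Distances from that point to each station vs reported:
  A: calculated 60.6 vs reported 88.2 → residual 27.6 km
  B: calculated 150.9 vs reported 150.8 → residual 0.1 km
  C: calculated 164.8 vs reported 164.8 → residual 0.0 km
  D: calculated 225.9 vs reported 225.9 → residual 0.0 km
B, C, D are mutually consistent (residuals ≈ 0); A is off by 27.6 km.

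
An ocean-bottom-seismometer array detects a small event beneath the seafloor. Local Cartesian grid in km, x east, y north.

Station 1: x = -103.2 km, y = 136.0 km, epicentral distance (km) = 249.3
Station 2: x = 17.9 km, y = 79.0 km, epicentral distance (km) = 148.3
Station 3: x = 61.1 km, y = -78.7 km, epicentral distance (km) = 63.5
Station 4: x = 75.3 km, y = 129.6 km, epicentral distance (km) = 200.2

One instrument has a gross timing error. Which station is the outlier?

Solve using three stations at a time. Using Station 1, Station 2, Station 4 (subtract circle equations pairwise → linear system) gives (x, y) ≈ (40.7, -67.7).
Distances from that point to each station vs reported:
  Station 1: calculated 249.4 vs reported 249.3 → residual 0.1 km
  Station 2: calculated 148.5 vs reported 148.3 → residual 0.2 km
  Station 3: calculated 23.2 vs reported 63.5 → residual 40.3 km
  Station 4: calculated 200.3 vs reported 200.2 → residual 0.1 km
Station 1, Station 2, Station 4 are mutually consistent (residuals ≈ 0); Station 3 is off by 40.3 km.

Station 3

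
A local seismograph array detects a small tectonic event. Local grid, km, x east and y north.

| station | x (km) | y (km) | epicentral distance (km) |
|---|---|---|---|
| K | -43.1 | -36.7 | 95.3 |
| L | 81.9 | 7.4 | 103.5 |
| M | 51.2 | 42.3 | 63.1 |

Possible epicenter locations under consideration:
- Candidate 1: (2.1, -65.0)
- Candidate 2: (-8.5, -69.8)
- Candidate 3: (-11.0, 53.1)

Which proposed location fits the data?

For each candidate, compare |candidate − station| to the reported distance:
Candidate 1: residuals K 42.0, L 4.2, M 54.9 → max 54.9 km
Candidate 2: residuals K 47.4, L 15.4, M 63.9 → max 63.9 km
Candidate 3: residuals K 0.1, L 0.0, M 0.0 → max 0.1 km
Only Candidate 3 has all residuals ≈ 0.

Candidate 3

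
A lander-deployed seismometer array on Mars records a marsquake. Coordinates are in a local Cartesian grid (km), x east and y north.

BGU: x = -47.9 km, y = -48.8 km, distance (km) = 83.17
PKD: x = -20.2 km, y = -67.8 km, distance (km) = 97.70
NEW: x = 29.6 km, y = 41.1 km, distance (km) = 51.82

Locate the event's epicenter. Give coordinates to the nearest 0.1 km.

Circle about each station: (x + 47.9)² + (y + 48.8)² = 83.17²; (x + 20.2)² + (y + 67.8)² = 97.70²; (x − 29.6)² + (y − 41.1)² = 51.82².
Subtracting the BGU equation from the PKD and NEW equations removes the quadratic terms:
55.4 x − 38.0 y = -2299.01
155.0 x + 179.8 y = 2121.46
Solving the 2×2 system: x ≈ -21.0, y ≈ 29.9 km.
Check against BGU (with the unrounded x, y): √((x + 47.9)²+(y + 48.8)²) = 83.17 ≈ 83.17 km. ✓

x ≈ -21.0 km, y ≈ 29.9 km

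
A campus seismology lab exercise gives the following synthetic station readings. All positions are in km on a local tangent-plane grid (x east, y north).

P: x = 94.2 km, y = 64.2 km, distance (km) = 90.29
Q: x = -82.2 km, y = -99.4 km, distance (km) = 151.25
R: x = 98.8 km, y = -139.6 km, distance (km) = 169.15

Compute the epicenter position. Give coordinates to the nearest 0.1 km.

Circle about each station: (x − 94.2)² + (y − 64.2)² = 90.29²; (x + 82.2)² + (y + 99.4)² = 151.25²; (x − 98.8)² + (y + 139.6)² = 169.15².
Subtracting pairs of circle equations eliminates x²+y² and gives linear equations (the radical axes):
-352.8 x − 327.2 y = -11082.36
9.2 x − 407.6 y = -4205.12
Solving the 2×2 system: x ≈ 21.4, y ≈ 10.8 km.
Check against P (with the unrounded x, y): √((x − 94.2)²+(y − 64.2)²) = 90.29 ≈ 90.29 km. ✓

(21.4, 10.8)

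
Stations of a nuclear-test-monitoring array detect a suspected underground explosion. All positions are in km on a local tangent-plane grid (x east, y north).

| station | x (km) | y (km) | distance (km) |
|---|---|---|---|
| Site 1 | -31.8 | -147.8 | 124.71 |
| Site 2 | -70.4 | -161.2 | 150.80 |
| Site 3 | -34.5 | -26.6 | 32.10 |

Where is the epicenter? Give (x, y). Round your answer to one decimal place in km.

(-2.4, -26.6)

Circle about each station: (x + 31.8)² + (y + 147.8)² = 124.71²; (x + 70.4)² + (y + 161.2)² = 150.80²; (x + 34.5)² + (y + 26.6)² = 32.10².
Subtracting pairs of circle equations eliminates x²+y² and gives linear equations (the radical axes):
-77.2 x − 26.8 y = 897.46
-5.4 x + 242.4 y = -6436.10
Solving the 2×2 system: x ≈ -2.4, y ≈ -26.6 km.
Check against Site 1 (with the unrounded x, y): √((x + 31.8)²+(y + 147.8)²) = 124.71 ≈ 124.71 km. ✓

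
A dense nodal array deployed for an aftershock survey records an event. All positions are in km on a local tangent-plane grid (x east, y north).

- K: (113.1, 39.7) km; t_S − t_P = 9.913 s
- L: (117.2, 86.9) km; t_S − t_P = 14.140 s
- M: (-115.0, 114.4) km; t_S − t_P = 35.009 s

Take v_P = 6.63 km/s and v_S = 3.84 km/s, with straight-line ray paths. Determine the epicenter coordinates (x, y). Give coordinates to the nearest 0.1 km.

Distance from S−P lag: d = Δt · v_P v_S / (v_P − v_S) = Δt · (6.63·3.84)/(6.63−3.84) ≈ 9.1252·Δt.
So d_K = 90.46, d_L = 129.03, d_M = 319.46 km.
Circle about each station: (x − 113.1)² + (y − 39.7)² = 90.46²; (x − 117.2)² + (y − 86.9)² = 129.03²; (x + 115.0)² + (y − 114.4)² = 319.46².
Subtracting pairs of circle equations eliminates x²+y² and gives linear equations (the radical axes):
8.2 x + 94.4 y = -1545.98
-456.2 x + 149.4 y = -81927.02
Solving the 2×2 system: x ≈ 169.4, y ≈ -31.1 km.

169.4 km east, -31.1 km north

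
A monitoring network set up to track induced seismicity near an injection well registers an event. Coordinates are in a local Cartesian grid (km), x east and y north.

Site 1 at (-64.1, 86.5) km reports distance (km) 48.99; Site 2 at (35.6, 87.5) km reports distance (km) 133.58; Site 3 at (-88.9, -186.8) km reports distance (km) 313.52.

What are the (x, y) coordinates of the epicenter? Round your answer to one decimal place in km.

Circle about each station: (x + 64.1)² + (y − 86.5)² = 48.99²; (x − 35.6)² + (y − 87.5)² = 133.58²; (x + 88.9)² + (y + 186.8)² = 313.52².
Subtracting the Site 1 equation from the Site 2 and Site 3 equations removes the quadratic terms:
199.4 x + 2.0 y = -18111.05
-49.6 x − 546.6 y = -64688.38
Solving the 2×2 system: x ≈ -92.1, y ≈ 126.7 km.

x ≈ -92.1 km, y ≈ 126.7 km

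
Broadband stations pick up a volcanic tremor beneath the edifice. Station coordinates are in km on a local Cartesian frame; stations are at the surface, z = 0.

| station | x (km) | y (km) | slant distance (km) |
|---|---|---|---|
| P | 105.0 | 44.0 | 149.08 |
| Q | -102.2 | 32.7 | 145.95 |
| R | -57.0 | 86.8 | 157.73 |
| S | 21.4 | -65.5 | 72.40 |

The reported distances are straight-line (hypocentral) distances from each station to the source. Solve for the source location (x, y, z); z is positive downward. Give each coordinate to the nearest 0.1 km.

x ≈ 3.6 km, y ≈ -42.8 km, depth ≈ 66.4 km

Each station gives a sphere (x−x_i)² + (y−y_i)² + z² = d_i² (stations at z=0).
Subtracting the P sphere from Q and R: z² cancels, leaving linear equations in x and y:
-414.4 x − 22.6 y = -523.43
-324.0 x + 85.6 y = -4831.67
Solving: x ≈ 3.599, y ≈ -42.824 km (keep extra digits for the depth step; rounded: 3.6, -42.8).
Then from the P sphere: z² = 149.08² − (x − 105.0)² − (y − 44.0)² with x = 3.599, y = -42.824, so z ≈ 66.365 ≈ 66.4 km.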